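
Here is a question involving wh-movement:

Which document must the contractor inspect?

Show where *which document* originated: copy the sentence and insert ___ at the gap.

Before movement: The contractor must inspect which document.
'which document' is the direct object of 'inspect'. The gap is right after 'inspect'.

Which document must the contractor inspect ___?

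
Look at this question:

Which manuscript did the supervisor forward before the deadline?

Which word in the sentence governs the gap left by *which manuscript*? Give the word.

forward

Pre-movement form: The supervisor did forward which manuscript before the deadline.
'which manuscript' functions as the direct object of 'forward'. Wh-movement fronts it, leaving a gap right after 'forward':
Which manuscript did the supervisor forward ___ before the deadline?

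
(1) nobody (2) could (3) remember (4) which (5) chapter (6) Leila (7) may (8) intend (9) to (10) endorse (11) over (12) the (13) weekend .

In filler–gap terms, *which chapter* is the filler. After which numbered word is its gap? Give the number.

10

Underlying clause: Leila may intend to endorse which chapter over the weekend.
The filler 'which chapter' is interpreted as the direct object of 'endorse'. Fronting leaves a gap immediately after 'endorse':
Nobody could remember which chapter Leila may intend to endorse ___ over the weekend.
'endorse' is word 10.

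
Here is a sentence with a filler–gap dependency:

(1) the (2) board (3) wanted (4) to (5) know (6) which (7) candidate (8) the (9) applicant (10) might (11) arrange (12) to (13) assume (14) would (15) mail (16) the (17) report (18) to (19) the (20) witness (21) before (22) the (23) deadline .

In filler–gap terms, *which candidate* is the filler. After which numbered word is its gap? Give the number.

13

Before movement: The applicant might arrange to assume which candidate would mail the report to the witness before the deadline.
'which candidate' functions as the subject of the clause embedded under 'assume'. It moves to the left edge, and the trace sits right after 'assume':
The board wanted to know which candidate the applicant might arrange to assume ___ would mail the report to the witness before the deadline.
'assume' is word 13.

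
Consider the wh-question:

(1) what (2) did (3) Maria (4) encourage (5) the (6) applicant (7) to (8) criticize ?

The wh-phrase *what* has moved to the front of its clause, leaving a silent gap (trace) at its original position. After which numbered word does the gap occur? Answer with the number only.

8

Pre-movement form: Maria did encourage the applicant to criticize what.
'what' is the direct object of 'criticize'. It moves to the left edge, and the trace sits right after 'criticize':
What did Maria encourage the applicant to criticize ___?
'criticize' is word 8.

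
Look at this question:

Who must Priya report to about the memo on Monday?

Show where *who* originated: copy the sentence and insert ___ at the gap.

Who must Priya report to ___ about the memo on Monday?

Pre-movement form: Priya must report to who about the memo on Monday.
The filler 'who' is interpreted as the object of the preposition 'to'. The gap is right after 'to'.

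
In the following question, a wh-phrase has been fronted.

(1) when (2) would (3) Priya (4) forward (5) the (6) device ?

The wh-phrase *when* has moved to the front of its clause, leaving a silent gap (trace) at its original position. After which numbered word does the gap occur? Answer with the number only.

6

Before movement: Priya would forward the device when.
'when' functions as the temporal adjunct. Wh-movement fronts it, leaving a gap right after 'device':
When would Priya forward the device ___?
'device' is word 6.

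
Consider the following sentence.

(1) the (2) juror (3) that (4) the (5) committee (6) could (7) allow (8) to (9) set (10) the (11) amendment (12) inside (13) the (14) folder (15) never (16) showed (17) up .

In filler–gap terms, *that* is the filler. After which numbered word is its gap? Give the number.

7

'that' functions as the direct object of 'allow'. Wh-movement fronts it, leaving a gap right after 'allow':
The juror that the committee could allow ___ to set the amendment inside the folder never showed up.
'allow' is word 7.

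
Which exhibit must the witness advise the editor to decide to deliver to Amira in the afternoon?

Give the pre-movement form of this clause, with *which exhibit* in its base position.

'which exhibit' is the direct object of 'deliver'. It moves to the left edge, and the trace sits right after 'deliver':
Which exhibit must the witness advise the editor to decide to deliver ___ to Amira in the afternoon?

The witness must advise the editor to decide to deliver which exhibit to Amira in the afternoon.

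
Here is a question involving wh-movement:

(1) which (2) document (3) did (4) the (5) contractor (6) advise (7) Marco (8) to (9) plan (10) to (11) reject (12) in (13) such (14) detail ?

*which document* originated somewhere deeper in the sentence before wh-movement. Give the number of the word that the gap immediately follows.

11

In situ: The contractor did advise Marco to plan to reject which document in such detail.
'which document' is the direct object of 'reject'. It moves to the left edge, and the trace sits right after 'reject':
Which document did the contractor advise Marco to plan to reject ___ in such detail?
'reject' is word 11.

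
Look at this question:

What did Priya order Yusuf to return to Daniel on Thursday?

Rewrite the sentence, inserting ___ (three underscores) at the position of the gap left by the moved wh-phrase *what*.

What did Priya order Yusuf to return ___ to Daniel on Thursday?

Underlying clause: Priya did order Yusuf to return what to Daniel on Thursday.
The filler 'what' is interpreted as the direct object of 'return'. The gap is right after 'return'.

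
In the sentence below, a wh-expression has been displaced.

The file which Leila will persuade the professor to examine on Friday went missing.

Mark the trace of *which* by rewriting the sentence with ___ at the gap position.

The file which Leila will persuade the professor to examine ___ on Friday went missing.

'which' functions as the direct object of 'examine'. The gap is right after 'examine'.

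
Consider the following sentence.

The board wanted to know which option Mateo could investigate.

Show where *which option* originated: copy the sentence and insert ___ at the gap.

The board wanted to know which option Mateo could investigate ___.

Before movement: Mateo could investigate which option.
'which option' is the direct object of 'investigate'. The gap is right after 'investigate'.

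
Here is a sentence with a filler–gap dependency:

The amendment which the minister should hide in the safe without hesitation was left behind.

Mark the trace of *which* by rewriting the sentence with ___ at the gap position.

'which' functions as the direct object of 'hide'. The gap is right after 'hide'.

The amendment which the minister should hide ___ in the safe without hesitation was left behind.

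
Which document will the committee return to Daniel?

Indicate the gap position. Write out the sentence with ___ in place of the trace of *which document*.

Pre-movement form: The committee will return which document to Daniel.
The filler 'which document' is interpreted as the direct object of 'return'. The gap is right after 'return'.

Which document will the committee return ___ to Daniel?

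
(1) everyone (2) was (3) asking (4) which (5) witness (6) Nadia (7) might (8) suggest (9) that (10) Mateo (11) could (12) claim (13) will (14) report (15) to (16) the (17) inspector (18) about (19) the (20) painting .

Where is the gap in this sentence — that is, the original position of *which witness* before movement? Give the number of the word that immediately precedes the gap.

12

Underlying clause: Nadia might suggest that Mateo could claim which witness will report to the inspector about the painting.
'which witness' functions as the subject of the clause embedded under 'claim'. Wh-movement fronts it, leaving a gap right after 'claim':
Everyone was asking which witness Nadia might suggest that Mateo could claim ___ will report to the inspector about the painting.
'claim' is word 12.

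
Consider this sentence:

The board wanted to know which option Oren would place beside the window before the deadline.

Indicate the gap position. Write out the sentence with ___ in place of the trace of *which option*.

Before movement: Oren would place which option beside the window before the deadline.
'which option' functions as the direct object of 'place'. The gap is right after 'place'.

The board wanted to know which option Oren would place ___ beside the window before the deadline.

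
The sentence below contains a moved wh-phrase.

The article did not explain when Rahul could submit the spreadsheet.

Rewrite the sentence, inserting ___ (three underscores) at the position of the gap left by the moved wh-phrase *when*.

The article did not explain when Rahul could submit the spreadsheet ___.

Underlying clause: Rahul could submit the spreadsheet when.
'when' functions as the temporal adjunct. The gap is right after 'spreadsheet'.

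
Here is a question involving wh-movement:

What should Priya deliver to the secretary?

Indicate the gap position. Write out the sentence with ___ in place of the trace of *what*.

What should Priya deliver ___ to the secretary?

Underlying clause: Priya should deliver what to the secretary.
'what' is the direct object of 'deliver'. The gap is right after 'deliver'.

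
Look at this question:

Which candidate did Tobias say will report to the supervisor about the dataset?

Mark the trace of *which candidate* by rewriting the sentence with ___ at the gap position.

Which candidate did Tobias say ___ will report to the supervisor about the dataset?

Before movement: Tobias did say which candidate will report to the supervisor about the dataset.
'which candidate' functions as the subject of the clause embedded under 'say'. The gap is right after 'say'.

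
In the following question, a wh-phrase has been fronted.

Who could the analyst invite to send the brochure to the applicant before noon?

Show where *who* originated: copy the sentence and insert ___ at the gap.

Pre-movement form: The analyst could invite who to send the brochure to the applicant before noon.
'who' functions as the direct object of 'invite'. The gap is right after 'invite'.

Who could the analyst invite ___ to send the brochure to the applicant before noon?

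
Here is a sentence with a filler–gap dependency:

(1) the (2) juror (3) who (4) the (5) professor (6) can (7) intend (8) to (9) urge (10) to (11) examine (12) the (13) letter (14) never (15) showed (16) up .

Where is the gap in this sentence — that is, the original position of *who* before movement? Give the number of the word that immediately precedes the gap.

'who' is the direct object of 'urge'. Fronting leaves a gap immediately after 'urge':
The juror who the professor can intend to urge ___ to examine the letter never showed up.
'urge' is word 9.

9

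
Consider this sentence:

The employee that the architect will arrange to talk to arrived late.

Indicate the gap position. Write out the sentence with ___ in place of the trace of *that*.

The employee that the architect will arrange to talk to ___ arrived late.

'that' functions as the object of the preposition 'to'. The gap is right after 'to'.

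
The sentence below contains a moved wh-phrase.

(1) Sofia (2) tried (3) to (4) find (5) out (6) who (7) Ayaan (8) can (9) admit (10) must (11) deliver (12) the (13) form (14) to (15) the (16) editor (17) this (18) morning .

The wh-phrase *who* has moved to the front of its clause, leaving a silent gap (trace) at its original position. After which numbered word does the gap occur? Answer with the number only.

Before movement: Ayaan can admit who must deliver the form to the editor this morning.
'who' functions as the subject of the clause embedded under 'admit'. Wh-movement fronts it, leaving a gap right after 'admit':
Sofia tried to find out who Ayaan can admit ___ must deliver the form to the editor this morning.
'admit' is word 9.

9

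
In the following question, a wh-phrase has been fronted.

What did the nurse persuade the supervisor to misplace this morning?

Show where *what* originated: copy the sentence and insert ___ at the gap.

What did the nurse persuade the supervisor to misplace ___ this morning?

In situ: The nurse did persuade the supervisor to misplace what this morning.
The filler 'what' is interpreted as the direct object of 'misplace'. The gap is right after 'misplace'.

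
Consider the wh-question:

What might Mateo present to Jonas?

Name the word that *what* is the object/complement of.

present

Pre-movement form: Mateo might present what to Jonas.
'what' is the direct object of 'present'. Wh-movement fronts it, leaving a gap right after 'present':
What might Mateo present ___ to Jonas?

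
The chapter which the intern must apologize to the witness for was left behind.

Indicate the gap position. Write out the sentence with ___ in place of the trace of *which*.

The chapter which the intern must apologize to the witness for ___ was left behind.

'which' functions as the object of the preposition 'for'. The gap is right after 'for'.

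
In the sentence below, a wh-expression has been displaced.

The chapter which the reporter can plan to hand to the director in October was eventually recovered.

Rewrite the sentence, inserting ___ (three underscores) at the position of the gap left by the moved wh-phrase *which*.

The filler 'which' is interpreted as the direct object of 'hand'. The gap is right after 'hand'.

The chapter which the reporter can plan to hand ___ to the director in October was eventually recovered.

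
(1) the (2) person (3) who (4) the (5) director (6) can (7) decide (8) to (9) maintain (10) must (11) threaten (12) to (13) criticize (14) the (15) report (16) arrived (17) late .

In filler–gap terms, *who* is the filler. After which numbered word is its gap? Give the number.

'who' is the subject of the clause embedded under 'maintain'. Wh-movement fronts it, leaving a gap right after 'maintain':
The person who the director can decide to maintain ___ must threaten to criticize the report arrived late.
'maintain' is word 9.

9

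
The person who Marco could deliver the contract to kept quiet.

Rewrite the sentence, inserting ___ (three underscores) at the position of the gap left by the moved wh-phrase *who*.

'who' is the object of the preposition 'to' (recipient of 'deliver'). The gap is right after 'to'.

The person who Marco could deliver the contract to ___ kept quiet.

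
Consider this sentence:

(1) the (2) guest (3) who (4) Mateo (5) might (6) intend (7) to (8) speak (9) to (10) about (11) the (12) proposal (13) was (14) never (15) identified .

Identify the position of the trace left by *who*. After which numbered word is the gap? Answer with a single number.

9

The filler 'who' is interpreted as the object of the preposition 'to'. Wh-movement fronts it, leaving a gap right after 'to':
The guest who Mateo might intend to speak to ___ about the proposal was never identified.
'to' is word 9.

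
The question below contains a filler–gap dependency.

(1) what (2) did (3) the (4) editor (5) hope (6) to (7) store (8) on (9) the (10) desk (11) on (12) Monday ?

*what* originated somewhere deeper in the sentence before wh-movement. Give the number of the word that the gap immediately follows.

Before movement: The editor did hope to store what on the desk on Monday.
'what' is the direct object of 'store'. Fronting leaves a gap immediately after 'store':
What did the editor hope to store ___ on the desk on Monday?
'store' is word 7.

7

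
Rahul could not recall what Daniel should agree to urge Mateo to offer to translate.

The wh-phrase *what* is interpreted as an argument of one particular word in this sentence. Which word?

Pre-movement form: Daniel should agree to urge Mateo to offer to translate what.
'what' is the direct object of 'translate'. Fronting leaves a gap immediately after 'translate':
Rahul could not recall what Daniel should agree to urge Mateo to offer to translate ___.

translate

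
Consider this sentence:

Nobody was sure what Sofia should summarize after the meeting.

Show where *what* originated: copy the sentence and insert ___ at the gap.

Underlying clause: Sofia should summarize what after the meeting.
'what' is the direct object of 'summarize'. The gap is right after 'summarize'.

Nobody was sure what Sofia should summarize ___ after the meeting.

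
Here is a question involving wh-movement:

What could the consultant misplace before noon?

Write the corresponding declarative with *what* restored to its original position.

'what' functions as the direct object of 'misplace'. Wh-movement fronts it, leaving a gap right after 'misplace':
What could the consultant misplace ___ before noon?

The consultant could misplace what before noon.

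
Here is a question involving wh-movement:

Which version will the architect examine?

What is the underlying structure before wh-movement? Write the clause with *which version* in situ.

The filler 'which version' is interpreted as the direct object of 'examine'. Fronting leaves a gap immediately after 'examine':
Which version will the architect examine ___?

The architect will examine which version.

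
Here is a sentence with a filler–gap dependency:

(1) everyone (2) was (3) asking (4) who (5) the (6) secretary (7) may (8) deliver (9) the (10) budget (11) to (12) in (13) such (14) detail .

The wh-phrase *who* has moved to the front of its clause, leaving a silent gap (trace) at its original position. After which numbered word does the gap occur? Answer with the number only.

11

In situ: The secretary may deliver the budget to who in such detail.
'who' is the object of the preposition 'to' (recipient of 'deliver'). Fronting leaves a gap immediately after 'to':
Everyone was asking who the secretary may deliver the budget to ___ in such detail.
'to' is word 11.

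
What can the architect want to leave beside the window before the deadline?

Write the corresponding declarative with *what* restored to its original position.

The filler 'what' is interpreted as the direct object of 'leave'. Wh-movement fronts it, leaving a gap right after 'leave':
What can the architect want to leave ___ beside the window before the deadline?

The architect can want to leave what beside the window before the deadline.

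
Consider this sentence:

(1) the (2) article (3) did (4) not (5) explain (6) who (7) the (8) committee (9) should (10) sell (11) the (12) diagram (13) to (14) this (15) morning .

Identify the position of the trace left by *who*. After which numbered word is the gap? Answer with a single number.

In situ: The committee should sell the diagram to who this morning.
'who' is the object of the preposition 'to' (recipient of 'sell'). Wh-movement fronts it, leaving a gap right after 'to':
The article did not explain who the committee should sell the diagram to ___ this morning.
'to' is word 13.

13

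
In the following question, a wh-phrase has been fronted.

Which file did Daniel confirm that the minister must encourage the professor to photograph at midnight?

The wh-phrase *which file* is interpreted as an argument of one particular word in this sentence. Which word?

photograph

Underlying clause: Daniel did confirm that the minister must encourage the professor to photograph which file at midnight.
The filler 'which file' is interpreted as the direct object of 'photograph'. Wh-movement fronts it, leaving a gap right after 'photograph':
Which file did Daniel confirm that the minister must encourage the professor to photograph ___ at midnight?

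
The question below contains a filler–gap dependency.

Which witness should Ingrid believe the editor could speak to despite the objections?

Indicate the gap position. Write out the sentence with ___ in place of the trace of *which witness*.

Which witness should Ingrid believe the editor could speak to ___ despite the objections?

Before movement: Ingrid should believe the editor could speak to which witness despite the objections.
'which witness' functions as the object of the preposition 'to'. The gap is right after 'to'.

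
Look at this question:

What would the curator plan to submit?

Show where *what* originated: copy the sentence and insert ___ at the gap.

What would the curator plan to submit ___?

Pre-movement form: The curator would plan to submit what.
The filler 'what' is interpreted as the direct object of 'submit'. The gap is right after 'submit'.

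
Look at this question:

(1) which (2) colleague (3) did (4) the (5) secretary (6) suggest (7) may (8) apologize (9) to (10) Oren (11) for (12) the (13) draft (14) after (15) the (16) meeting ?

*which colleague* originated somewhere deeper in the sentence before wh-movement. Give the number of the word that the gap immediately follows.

6

Pre-movement form: The secretary did suggest which colleague may apologize to Oren for the draft after the meeting.
'which colleague' functions as the subject of the clause embedded under 'suggest'. Fronting leaves a gap immediately after 'suggest':
Which colleague did the secretary suggest ___ may apologize to Oren for the draft after the meeting?
'suggest' is word 6.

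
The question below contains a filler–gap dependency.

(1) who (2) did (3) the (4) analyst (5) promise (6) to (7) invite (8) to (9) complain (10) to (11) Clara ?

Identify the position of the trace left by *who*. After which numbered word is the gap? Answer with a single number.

7

In situ: The analyst did promise to invite who to complain to Clara.
'who' functions as the direct object of 'invite'. Fronting leaves a gap immediately after 'invite':
Who did the analyst promise to invite ___ to complain to Clara?
'invite' is word 7.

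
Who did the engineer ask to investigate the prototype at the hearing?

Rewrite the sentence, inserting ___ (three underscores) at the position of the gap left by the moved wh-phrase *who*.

In situ: The engineer did ask who to investigate the prototype at the hearing.
'who' functions as the direct object of 'ask'. The gap is right after 'ask'.

Who did the engineer ask ___ to investigate the prototype at the hearing?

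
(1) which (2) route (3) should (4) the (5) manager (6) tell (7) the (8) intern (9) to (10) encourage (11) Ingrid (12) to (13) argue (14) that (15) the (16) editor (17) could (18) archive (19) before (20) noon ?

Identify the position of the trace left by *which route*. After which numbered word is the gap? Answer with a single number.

In situ: The manager should tell the intern to encourage Ingrid to argue that the editor could archive which route before noon.
The filler 'which route' is interpreted as the direct object of 'archive'. Fronting leaves a gap immediately after 'archive':
Which route should the manager tell the intern to encourage Ingrid to argue that the editor could archive ___ before noon?
'archive' is word 18.

18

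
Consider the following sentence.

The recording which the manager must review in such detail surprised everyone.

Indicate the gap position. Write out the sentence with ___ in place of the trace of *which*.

'which' functions as the direct object of 'review'. The gap is right after 'review'.

The recording which the manager must review ___ in such detail surprised everyone.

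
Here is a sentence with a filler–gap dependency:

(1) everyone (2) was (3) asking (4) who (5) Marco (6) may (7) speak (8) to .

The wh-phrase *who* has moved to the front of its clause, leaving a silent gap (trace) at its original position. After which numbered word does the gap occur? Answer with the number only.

Pre-movement form: Marco may speak to who.
The filler 'who' is interpreted as the object of the preposition 'to'. Fronting leaves a gap immediately after 'to':
Everyone was asking who Marco may speak to ___.
'to' is word 8.

8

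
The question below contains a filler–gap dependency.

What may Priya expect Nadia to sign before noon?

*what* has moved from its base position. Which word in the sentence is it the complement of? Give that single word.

sign

Underlying clause: Priya may expect Nadia to sign what before noon.
The filler 'what' is interpreted as the direct object of 'sign'. It moves to the left edge, and the trace sits right after 'sign':
What may Priya expect Nadia to sign ___ before noon?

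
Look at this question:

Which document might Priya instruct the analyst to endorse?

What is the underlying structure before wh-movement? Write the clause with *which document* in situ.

'which document' is the direct object of 'endorse'. It moves to the left edge, and the trace sits right after 'endorse':
Which document might Priya instruct the analyst to endorse ___?

Priya might instruct the analyst to endorse which document.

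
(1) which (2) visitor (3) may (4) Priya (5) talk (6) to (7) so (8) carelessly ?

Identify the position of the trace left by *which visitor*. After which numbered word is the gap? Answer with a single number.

6

Before movement: Priya may talk to which visitor so carelessly.
The filler 'which visitor' is interpreted as the object of the preposition 'to'. Wh-movement fronts it, leaving a gap right after 'to':
Which visitor may Priya talk to ___ so carelessly?
'to' is word 6.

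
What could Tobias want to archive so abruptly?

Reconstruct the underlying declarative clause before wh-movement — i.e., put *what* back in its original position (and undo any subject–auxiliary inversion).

Tobias could want to archive what so abruptly.

The filler 'what' is interpreted as the direct object of 'archive'. Fronting leaves a gap immediately after 'archive':
What could Tobias want to archive ___ so abruptly?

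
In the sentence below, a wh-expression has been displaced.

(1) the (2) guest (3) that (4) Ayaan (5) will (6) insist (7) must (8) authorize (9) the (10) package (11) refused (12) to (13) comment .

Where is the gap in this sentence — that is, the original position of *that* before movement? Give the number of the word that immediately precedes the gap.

6

'that' functions as the subject of the clause embedded under 'insist'. It moves to the left edge, and the trace sits right after 'insist':
The guest that Ayaan will insist ___ must authorize the package refused to comment.
'insist' is word 6.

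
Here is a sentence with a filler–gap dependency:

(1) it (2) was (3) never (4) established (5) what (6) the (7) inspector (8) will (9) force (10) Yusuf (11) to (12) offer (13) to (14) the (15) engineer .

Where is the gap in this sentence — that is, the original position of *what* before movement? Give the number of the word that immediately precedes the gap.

Before movement: The inspector will force Yusuf to offer what to the engineer.
The filler 'what' is interpreted as the direct object of 'offer'. It moves to the left edge, and the trace sits right after 'offer':
It was never established what the inspector will force Yusuf to offer ___ to the engineer.
'offer' is word 12.

12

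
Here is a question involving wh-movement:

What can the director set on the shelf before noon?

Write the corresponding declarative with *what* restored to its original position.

The director can set what on the shelf before noon.

'what' is the direct object of 'set'. Wh-movement fronts it, leaving a gap right after 'set':
What can the director set ___ on the shelf before noon?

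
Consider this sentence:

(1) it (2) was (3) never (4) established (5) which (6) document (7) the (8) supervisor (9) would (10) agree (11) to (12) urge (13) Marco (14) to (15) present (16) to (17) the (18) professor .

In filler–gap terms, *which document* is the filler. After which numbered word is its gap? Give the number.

In situ: The supervisor would agree to urge Marco to present which document to the professor.
'which document' is the direct object of 'present'. It moves to the left edge, and the trace sits right after 'present':
It was never established which document the supervisor would agree to urge Marco to present ___ to the professor.
'present' is word 15.

15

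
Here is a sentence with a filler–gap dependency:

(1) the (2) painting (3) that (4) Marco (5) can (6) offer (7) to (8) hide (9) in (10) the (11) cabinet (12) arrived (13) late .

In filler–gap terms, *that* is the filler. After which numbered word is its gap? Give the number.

8

The filler 'that' is interpreted as the direct object of 'hide'. Wh-movement fronts it, leaving a gap right after 'hide':
The painting that Marco can offer to hide ___ in the cabinet arrived late.
'hide' is word 8.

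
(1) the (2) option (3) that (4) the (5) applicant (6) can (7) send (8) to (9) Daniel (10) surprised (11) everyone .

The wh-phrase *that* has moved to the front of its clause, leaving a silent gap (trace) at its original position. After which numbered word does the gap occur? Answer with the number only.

'that' functions as the direct object of 'send'. It moves to the left edge, and the trace sits right after 'send':
The option that the applicant can send ___ to Daniel surprised everyone.
'send' is word 7.

7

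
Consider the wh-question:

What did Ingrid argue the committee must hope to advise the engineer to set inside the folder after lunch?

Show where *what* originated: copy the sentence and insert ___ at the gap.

What did Ingrid argue the committee must hope to advise the engineer to set ___ inside the folder after lunch?

In situ: Ingrid did argue the committee must hope to advise the engineer to set what inside the folder after lunch.
'what' is the direct object of 'set'. The gap is right after 'set'.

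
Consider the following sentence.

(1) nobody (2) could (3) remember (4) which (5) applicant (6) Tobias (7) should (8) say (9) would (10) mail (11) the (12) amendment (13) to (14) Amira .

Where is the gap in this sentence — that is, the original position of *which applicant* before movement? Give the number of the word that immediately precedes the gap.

8

Before movement: Tobias should say which applicant would mail the amendment to Amira.
The filler 'which applicant' is interpreted as the subject of the clause embedded under 'say'. Wh-movement fronts it, leaving a gap right after 'say':
Nobody could remember which applicant Tobias should say ___ would mail the amendment to Amira.
'say' is word 8.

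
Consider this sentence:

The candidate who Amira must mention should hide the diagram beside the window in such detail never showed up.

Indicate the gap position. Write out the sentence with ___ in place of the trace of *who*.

'who' functions as the subject of the clause embedded under 'mention'. The gap is right after 'mention'.

The candidate who Amira must mention ___ should hide the diagram beside the window in such detail never showed up.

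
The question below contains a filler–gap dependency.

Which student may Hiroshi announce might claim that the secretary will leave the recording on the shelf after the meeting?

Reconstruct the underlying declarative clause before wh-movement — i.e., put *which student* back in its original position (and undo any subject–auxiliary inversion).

Hiroshi may announce which student might claim that the secretary will leave the recording on the shelf after the meeting.

'which student' functions as the subject of the clause embedded under 'announce'. Wh-movement fronts it, leaving a gap right after 'announce':
Which student may Hiroshi announce ___ might claim that the secretary will leave the recording on the shelf after the meeting?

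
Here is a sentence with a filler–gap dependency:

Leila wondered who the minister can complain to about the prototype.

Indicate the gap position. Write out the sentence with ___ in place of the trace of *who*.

In situ: The minister can complain to who about the prototype.
The filler 'who' is interpreted as the object of the preposition 'to'. The gap is right after 'to'.

Leila wondered who the minister can complain to ___ about the prototype.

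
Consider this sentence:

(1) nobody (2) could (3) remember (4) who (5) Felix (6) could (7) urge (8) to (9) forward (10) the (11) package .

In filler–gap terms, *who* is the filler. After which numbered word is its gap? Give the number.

7

In situ: Felix could urge who to forward the package.
'who' functions as the direct object of 'urge'. Wh-movement fronts it, leaving a gap right after 'urge':
Nobody could remember who Felix could urge ___ to forward the package.
'urge' is word 7.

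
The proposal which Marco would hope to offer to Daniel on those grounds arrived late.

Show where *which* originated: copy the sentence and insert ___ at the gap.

The filler 'which' is interpreted as the direct object of 'offer'. The gap is right after 'offer'.

The proposal which Marco would hope to offer ___ to Daniel on those grounds arrived late.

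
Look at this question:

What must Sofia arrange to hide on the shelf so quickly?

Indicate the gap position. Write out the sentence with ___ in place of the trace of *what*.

What must Sofia arrange to hide ___ on the shelf so quickly?

In situ: Sofia must arrange to hide what on the shelf so quickly.
The filler 'what' is interpreted as the direct object of 'hide'. The gap is right after 'hide'.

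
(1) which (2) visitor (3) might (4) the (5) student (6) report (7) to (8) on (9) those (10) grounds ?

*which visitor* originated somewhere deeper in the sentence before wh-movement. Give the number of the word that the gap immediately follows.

Before movement: The student might report to which visitor on those grounds.
The filler 'which visitor' is interpreted as the object of the preposition 'to'. Wh-movement fronts it, leaving a gap right after 'to':
Which visitor might the student report to ___ on those grounds?
'to' is word 7.

7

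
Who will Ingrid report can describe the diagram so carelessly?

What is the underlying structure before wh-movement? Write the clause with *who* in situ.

Ingrid will report who can describe the diagram so carelessly.

The filler 'who' is interpreted as the subject of the clause embedded under 'report'. Wh-movement fronts it, leaving a gap right after 'report':
Who will Ingrid report ___ can describe the diagram so carelessly?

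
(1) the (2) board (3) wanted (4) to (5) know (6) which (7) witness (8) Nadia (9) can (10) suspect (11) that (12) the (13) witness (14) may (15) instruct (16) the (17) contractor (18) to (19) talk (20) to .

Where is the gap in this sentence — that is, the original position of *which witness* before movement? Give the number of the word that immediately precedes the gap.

Underlying clause: Nadia can suspect that the witness may instruct the contractor to talk to which witness.
'which witness' functions as the object of the preposition 'to'. It moves to the left edge, and the trace sits right after 'to':
The board wanted to know which witness Nadia can suspect that the witness may instruct the contractor to talk to ___.
'to' is word 20.

20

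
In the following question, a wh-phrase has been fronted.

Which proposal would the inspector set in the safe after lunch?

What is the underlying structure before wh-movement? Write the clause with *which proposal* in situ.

'which proposal' is the direct object of 'set'. Wh-movement fronts it, leaving a gap right after 'set':
Which proposal would the inspector set ___ in the safe after lunch?

The inspector would set which proposal in the safe after lunch.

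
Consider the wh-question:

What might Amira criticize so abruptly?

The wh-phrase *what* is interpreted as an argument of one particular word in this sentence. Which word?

Pre-movement form: Amira might criticize what so abruptly.
'what' functions as the direct object of 'criticize'. It moves to the left edge, and the trace sits right after 'criticize':
What might Amira criticize ___ so abruptly?

criticize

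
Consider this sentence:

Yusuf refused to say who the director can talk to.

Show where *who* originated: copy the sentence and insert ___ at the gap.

Yusuf refused to say who the director can talk to ___.

Before movement: The director can talk to who.
'who' is the object of the preposition 'to'. The gap is right after 'to'.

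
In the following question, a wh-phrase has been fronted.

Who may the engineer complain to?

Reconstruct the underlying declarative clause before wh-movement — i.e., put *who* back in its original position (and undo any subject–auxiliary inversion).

The filler 'who' is interpreted as the object of the preposition 'to'. Wh-movement fronts it, leaving a gap right after 'to':
Who may the engineer complain to ___?

The engineer may complain to who.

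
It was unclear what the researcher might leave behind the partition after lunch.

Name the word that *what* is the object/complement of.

Pre-movement form: The researcher might leave what behind the partition after lunch.
'what' functions as the direct object of 'leave'. Fronting leaves a gap immediately after 'leave':
It was unclear what the researcher might leave ___ behind the partition after lunch.

leave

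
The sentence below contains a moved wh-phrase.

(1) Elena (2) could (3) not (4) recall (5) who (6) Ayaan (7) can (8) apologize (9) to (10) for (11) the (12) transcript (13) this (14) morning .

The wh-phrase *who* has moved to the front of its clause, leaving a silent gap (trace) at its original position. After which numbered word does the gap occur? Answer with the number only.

9

In situ: Ayaan can apologize to who for the transcript this morning.
The filler 'who' is interpreted as the object of the preposition 'to'. It moves to the left edge, and the trace sits right after 'to':
Elena could not recall who Ayaan can apologize to ___ for the transcript this morning.
'to' is word 9.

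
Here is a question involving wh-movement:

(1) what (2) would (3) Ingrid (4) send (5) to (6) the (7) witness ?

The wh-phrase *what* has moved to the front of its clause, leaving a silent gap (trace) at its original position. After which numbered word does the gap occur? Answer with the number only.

In situ: Ingrid would send what to the witness.
'what' is the direct object of 'send'. Fronting leaves a gap immediately after 'send':
What would Ingrid send ___ to the witness?
'send' is word 4.

4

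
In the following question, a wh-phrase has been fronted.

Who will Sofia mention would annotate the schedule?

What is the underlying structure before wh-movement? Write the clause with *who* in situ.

'who' is the subject of the clause embedded under 'mention'. It moves to the left edge, and the trace sits right after 'mention':
Who will Sofia mention ___ would annotate the schedule?

Sofia will mention who would annotate the schedule.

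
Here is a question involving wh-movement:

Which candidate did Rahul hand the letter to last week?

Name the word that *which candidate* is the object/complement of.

Pre-movement form: Rahul did hand the letter to which candidate last week.
The filler 'which candidate' is interpreted as the object of the preposition 'to' (recipient of 'hand'). It moves to the left edge, and the trace sits right after 'to':
Which candidate did Rahul hand the letter to ___ last week?

to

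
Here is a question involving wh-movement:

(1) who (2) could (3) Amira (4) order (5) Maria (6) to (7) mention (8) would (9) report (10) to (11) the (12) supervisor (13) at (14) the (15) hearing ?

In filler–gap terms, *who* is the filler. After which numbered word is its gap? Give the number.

7

Underlying clause: Amira could order Maria to mention who would report to the supervisor at the hearing.
'who' functions as the subject of the clause embedded under 'mention'. Wh-movement fronts it, leaving a gap right after 'mention':
Who could Amira order Maria to mention ___ would report to the supervisor at the hearing?
'mention' is word 7.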